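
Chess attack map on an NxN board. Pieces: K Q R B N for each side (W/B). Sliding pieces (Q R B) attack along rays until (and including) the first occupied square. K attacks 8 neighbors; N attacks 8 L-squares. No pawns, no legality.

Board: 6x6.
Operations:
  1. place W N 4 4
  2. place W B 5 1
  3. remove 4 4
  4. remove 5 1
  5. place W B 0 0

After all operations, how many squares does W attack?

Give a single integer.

Op 1: place WN@(4,4)
Op 2: place WB@(5,1)
Op 3: remove (4,4)
Op 4: remove (5,1)
Op 5: place WB@(0,0)
Per-piece attacks for W:
  WB@(0,0): attacks (1,1) (2,2) (3,3) (4,4) (5,5)
Union (5 distinct): (1,1) (2,2) (3,3) (4,4) (5,5)

Answer: 5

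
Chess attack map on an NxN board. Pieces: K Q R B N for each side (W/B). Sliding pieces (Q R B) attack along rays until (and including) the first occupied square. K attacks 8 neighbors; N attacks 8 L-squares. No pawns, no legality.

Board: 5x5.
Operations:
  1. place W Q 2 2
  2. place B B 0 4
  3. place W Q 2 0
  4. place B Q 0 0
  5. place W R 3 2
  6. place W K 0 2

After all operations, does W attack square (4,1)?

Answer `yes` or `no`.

Answer: no

Derivation:
Op 1: place WQ@(2,2)
Op 2: place BB@(0,4)
Op 3: place WQ@(2,0)
Op 4: place BQ@(0,0)
Op 5: place WR@(3,2)
Op 6: place WK@(0,2)
Per-piece attacks for W:
  WK@(0,2): attacks (0,3) (0,1) (1,2) (1,3) (1,1)
  WQ@(2,0): attacks (2,1) (2,2) (3,0) (4,0) (1,0) (0,0) (3,1) (4,2) (1,1) (0,2) [ray(0,1) blocked at (2,2); ray(-1,0) blocked at (0,0); ray(-1,1) blocked at (0,2)]
  WQ@(2,2): attacks (2,3) (2,4) (2,1) (2,0) (3,2) (1,2) (0,2) (3,3) (4,4) (3,1) (4,0) (1,3) (0,4) (1,1) (0,0) [ray(0,-1) blocked at (2,0); ray(1,0) blocked at (3,2); ray(-1,0) blocked at (0,2); ray(-1,1) blocked at (0,4); ray(-1,-1) blocked at (0,0)]
  WR@(3,2): attacks (3,3) (3,4) (3,1) (3,0) (4,2) (2,2) [ray(-1,0) blocked at (2,2)]
W attacks (4,1): no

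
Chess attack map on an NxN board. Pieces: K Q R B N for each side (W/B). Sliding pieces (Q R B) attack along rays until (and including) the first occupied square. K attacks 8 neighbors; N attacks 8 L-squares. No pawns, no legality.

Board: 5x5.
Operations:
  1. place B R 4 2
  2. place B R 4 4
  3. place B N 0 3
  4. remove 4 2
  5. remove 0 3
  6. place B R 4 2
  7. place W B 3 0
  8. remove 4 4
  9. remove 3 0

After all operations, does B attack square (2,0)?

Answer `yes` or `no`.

Answer: no

Derivation:
Op 1: place BR@(4,2)
Op 2: place BR@(4,4)
Op 3: place BN@(0,3)
Op 4: remove (4,2)
Op 5: remove (0,3)
Op 6: place BR@(4,2)
Op 7: place WB@(3,0)
Op 8: remove (4,4)
Op 9: remove (3,0)
Per-piece attacks for B:
  BR@(4,2): attacks (4,3) (4,4) (4,1) (4,0) (3,2) (2,2) (1,2) (0,2)
B attacks (2,0): no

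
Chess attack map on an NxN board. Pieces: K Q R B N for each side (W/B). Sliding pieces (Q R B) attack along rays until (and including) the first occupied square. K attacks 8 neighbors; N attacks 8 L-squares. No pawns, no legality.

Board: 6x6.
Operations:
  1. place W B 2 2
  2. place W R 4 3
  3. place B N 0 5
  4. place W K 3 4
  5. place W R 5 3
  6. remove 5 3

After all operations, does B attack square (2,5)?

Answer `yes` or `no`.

Answer: no

Derivation:
Op 1: place WB@(2,2)
Op 2: place WR@(4,3)
Op 3: place BN@(0,5)
Op 4: place WK@(3,4)
Op 5: place WR@(5,3)
Op 6: remove (5,3)
Per-piece attacks for B:
  BN@(0,5): attacks (1,3) (2,4)
B attacks (2,5): no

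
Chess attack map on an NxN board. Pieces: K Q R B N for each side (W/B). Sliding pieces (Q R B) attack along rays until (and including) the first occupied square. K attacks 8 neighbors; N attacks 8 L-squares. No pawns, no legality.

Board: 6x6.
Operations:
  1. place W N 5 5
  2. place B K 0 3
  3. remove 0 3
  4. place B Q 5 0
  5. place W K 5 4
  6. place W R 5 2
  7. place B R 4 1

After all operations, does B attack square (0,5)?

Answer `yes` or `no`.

Answer: no

Derivation:
Op 1: place WN@(5,5)
Op 2: place BK@(0,3)
Op 3: remove (0,3)
Op 4: place BQ@(5,0)
Op 5: place WK@(5,4)
Op 6: place WR@(5,2)
Op 7: place BR@(4,1)
Per-piece attacks for B:
  BR@(4,1): attacks (4,2) (4,3) (4,4) (4,5) (4,0) (5,1) (3,1) (2,1) (1,1) (0,1)
  BQ@(5,0): attacks (5,1) (5,2) (4,0) (3,0) (2,0) (1,0) (0,0) (4,1) [ray(0,1) blocked at (5,2); ray(-1,1) blocked at (4,1)]
B attacks (0,5): no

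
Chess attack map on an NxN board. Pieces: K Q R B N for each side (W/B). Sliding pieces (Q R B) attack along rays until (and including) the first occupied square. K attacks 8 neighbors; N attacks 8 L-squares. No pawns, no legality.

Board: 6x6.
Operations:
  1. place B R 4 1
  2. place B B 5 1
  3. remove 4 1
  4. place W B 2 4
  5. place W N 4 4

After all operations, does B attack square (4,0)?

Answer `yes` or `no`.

Answer: yes

Derivation:
Op 1: place BR@(4,1)
Op 2: place BB@(5,1)
Op 3: remove (4,1)
Op 4: place WB@(2,4)
Op 5: place WN@(4,4)
Per-piece attacks for B:
  BB@(5,1): attacks (4,2) (3,3) (2,4) (4,0) [ray(-1,1) blocked at (2,4)]
B attacks (4,0): yes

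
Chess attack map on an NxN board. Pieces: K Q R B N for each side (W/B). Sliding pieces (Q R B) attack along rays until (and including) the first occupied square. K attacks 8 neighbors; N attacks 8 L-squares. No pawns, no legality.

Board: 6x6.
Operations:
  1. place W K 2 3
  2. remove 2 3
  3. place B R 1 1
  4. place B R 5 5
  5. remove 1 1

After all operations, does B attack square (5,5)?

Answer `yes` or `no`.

Answer: no

Derivation:
Op 1: place WK@(2,3)
Op 2: remove (2,3)
Op 3: place BR@(1,1)
Op 4: place BR@(5,5)
Op 5: remove (1,1)
Per-piece attacks for B:
  BR@(5,5): attacks (5,4) (5,3) (5,2) (5,1) (5,0) (4,5) (3,5) (2,5) (1,5) (0,5)
B attacks (5,5): no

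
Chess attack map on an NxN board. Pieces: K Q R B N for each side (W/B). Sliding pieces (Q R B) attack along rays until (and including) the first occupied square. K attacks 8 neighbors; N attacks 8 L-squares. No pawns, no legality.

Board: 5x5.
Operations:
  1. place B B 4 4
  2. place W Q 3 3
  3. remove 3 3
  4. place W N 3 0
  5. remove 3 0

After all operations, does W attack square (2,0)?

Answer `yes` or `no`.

Answer: no

Derivation:
Op 1: place BB@(4,4)
Op 2: place WQ@(3,3)
Op 3: remove (3,3)
Op 4: place WN@(3,0)
Op 5: remove (3,0)
Per-piece attacks for W:
W attacks (2,0): no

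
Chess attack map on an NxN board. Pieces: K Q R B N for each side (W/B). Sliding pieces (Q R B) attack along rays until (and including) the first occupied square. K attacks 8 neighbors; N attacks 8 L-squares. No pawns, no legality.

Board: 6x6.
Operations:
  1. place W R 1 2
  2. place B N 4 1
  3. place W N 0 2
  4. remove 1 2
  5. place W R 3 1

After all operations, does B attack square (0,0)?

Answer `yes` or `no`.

Answer: no

Derivation:
Op 1: place WR@(1,2)
Op 2: place BN@(4,1)
Op 3: place WN@(0,2)
Op 4: remove (1,2)
Op 5: place WR@(3,1)
Per-piece attacks for B:
  BN@(4,1): attacks (5,3) (3,3) (2,2) (2,0)
B attacks (0,0): no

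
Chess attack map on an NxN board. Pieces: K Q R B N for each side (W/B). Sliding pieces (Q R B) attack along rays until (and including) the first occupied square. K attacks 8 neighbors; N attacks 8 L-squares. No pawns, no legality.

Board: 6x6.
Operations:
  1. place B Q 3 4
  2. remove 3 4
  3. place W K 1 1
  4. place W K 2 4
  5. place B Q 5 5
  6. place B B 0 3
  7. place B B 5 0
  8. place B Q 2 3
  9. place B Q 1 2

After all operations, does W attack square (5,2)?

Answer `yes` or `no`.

Op 1: place BQ@(3,4)
Op 2: remove (3,4)
Op 3: place WK@(1,1)
Op 4: place WK@(2,4)
Op 5: place BQ@(5,5)
Op 6: place BB@(0,3)
Op 7: place BB@(5,0)
Op 8: place BQ@(2,3)
Op 9: place BQ@(1,2)
Per-piece attacks for W:
  WK@(1,1): attacks (1,2) (1,0) (2,1) (0,1) (2,2) (2,0) (0,2) (0,0)
  WK@(2,4): attacks (2,5) (2,3) (3,4) (1,4) (3,5) (3,3) (1,5) (1,3)
W attacks (5,2): no

Answer: no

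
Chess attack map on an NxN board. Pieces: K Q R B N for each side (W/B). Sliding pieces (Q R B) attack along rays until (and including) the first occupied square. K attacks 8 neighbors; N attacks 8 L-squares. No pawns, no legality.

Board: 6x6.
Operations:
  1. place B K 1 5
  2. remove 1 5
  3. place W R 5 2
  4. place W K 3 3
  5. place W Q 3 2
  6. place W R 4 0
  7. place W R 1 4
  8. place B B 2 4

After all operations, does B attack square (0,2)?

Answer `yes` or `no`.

Answer: yes

Derivation:
Op 1: place BK@(1,5)
Op 2: remove (1,5)
Op 3: place WR@(5,2)
Op 4: place WK@(3,3)
Op 5: place WQ@(3,2)
Op 6: place WR@(4,0)
Op 7: place WR@(1,4)
Op 8: place BB@(2,4)
Per-piece attacks for B:
  BB@(2,4): attacks (3,5) (3,3) (1,5) (1,3) (0,2) [ray(1,-1) blocked at (3,3)]
B attacks (0,2): yes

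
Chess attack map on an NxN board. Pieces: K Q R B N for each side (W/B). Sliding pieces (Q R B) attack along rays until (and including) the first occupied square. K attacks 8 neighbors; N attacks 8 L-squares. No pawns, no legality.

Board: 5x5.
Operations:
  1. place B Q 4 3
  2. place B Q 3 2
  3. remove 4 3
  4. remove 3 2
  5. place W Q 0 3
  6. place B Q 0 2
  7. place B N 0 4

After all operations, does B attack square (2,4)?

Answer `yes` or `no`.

Answer: yes

Derivation:
Op 1: place BQ@(4,3)
Op 2: place BQ@(3,2)
Op 3: remove (4,3)
Op 4: remove (3,2)
Op 5: place WQ@(0,3)
Op 6: place BQ@(0,2)
Op 7: place BN@(0,4)
Per-piece attacks for B:
  BQ@(0,2): attacks (0,3) (0,1) (0,0) (1,2) (2,2) (3,2) (4,2) (1,3) (2,4) (1,1) (2,0) [ray(0,1) blocked at (0,3)]
  BN@(0,4): attacks (1,2) (2,3)
B attacks (2,4): yes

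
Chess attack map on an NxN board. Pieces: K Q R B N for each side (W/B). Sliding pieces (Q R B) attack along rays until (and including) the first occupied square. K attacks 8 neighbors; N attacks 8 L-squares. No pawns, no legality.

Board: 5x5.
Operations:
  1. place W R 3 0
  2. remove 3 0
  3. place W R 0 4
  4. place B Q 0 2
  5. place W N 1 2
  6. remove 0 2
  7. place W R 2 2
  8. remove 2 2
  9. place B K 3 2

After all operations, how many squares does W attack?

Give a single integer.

Op 1: place WR@(3,0)
Op 2: remove (3,0)
Op 3: place WR@(0,4)
Op 4: place BQ@(0,2)
Op 5: place WN@(1,2)
Op 6: remove (0,2)
Op 7: place WR@(2,2)
Op 8: remove (2,2)
Op 9: place BK@(3,2)
Per-piece attacks for W:
  WR@(0,4): attacks (0,3) (0,2) (0,1) (0,0) (1,4) (2,4) (3,4) (4,4)
  WN@(1,2): attacks (2,4) (3,3) (0,4) (2,0) (3,1) (0,0)
Union (12 distinct): (0,0) (0,1) (0,2) (0,3) (0,4) (1,4) (2,0) (2,4) (3,1) (3,3) (3,4) (4,4)

Answer: 12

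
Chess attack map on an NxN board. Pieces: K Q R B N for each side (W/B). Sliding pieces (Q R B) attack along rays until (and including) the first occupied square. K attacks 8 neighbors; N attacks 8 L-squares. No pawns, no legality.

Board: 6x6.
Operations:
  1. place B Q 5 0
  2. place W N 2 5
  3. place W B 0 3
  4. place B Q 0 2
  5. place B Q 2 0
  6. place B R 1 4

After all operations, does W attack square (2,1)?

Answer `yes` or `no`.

Answer: yes

Derivation:
Op 1: place BQ@(5,0)
Op 2: place WN@(2,5)
Op 3: place WB@(0,3)
Op 4: place BQ@(0,2)
Op 5: place BQ@(2,0)
Op 6: place BR@(1,4)
Per-piece attacks for W:
  WB@(0,3): attacks (1,4) (1,2) (2,1) (3,0) [ray(1,1) blocked at (1,4)]
  WN@(2,5): attacks (3,3) (4,4) (1,3) (0,4)
W attacks (2,1): yes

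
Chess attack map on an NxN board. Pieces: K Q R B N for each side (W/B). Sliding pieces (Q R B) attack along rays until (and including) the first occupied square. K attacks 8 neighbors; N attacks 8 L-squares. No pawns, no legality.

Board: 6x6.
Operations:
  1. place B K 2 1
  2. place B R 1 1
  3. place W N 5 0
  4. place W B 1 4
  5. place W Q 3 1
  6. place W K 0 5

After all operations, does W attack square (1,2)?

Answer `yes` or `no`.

Op 1: place BK@(2,1)
Op 2: place BR@(1,1)
Op 3: place WN@(5,0)
Op 4: place WB@(1,4)
Op 5: place WQ@(3,1)
Op 6: place WK@(0,5)
Per-piece attacks for W:
  WK@(0,5): attacks (0,4) (1,5) (1,4)
  WB@(1,4): attacks (2,5) (2,3) (3,2) (4,1) (5,0) (0,5) (0,3) [ray(1,-1) blocked at (5,0); ray(-1,1) blocked at (0,5)]
  WQ@(3,1): attacks (3,2) (3,3) (3,4) (3,5) (3,0) (4,1) (5,1) (2,1) (4,2) (5,3) (4,0) (2,2) (1,3) (0,4) (2,0) [ray(-1,0) blocked at (2,1)]
  WN@(5,0): attacks (4,2) (3,1)
W attacks (1,2): no

Answer: no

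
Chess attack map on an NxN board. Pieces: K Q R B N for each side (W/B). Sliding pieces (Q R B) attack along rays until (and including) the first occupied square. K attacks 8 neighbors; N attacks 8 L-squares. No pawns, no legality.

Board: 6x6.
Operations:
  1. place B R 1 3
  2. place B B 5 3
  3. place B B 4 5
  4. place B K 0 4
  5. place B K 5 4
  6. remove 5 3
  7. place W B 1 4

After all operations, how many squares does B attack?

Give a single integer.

Answer: 18

Derivation:
Op 1: place BR@(1,3)
Op 2: place BB@(5,3)
Op 3: place BB@(4,5)
Op 4: place BK@(0,4)
Op 5: place BK@(5,4)
Op 6: remove (5,3)
Op 7: place WB@(1,4)
Per-piece attacks for B:
  BK@(0,4): attacks (0,5) (0,3) (1,4) (1,5) (1,3)
  BR@(1,3): attacks (1,4) (1,2) (1,1) (1,0) (2,3) (3,3) (4,3) (5,3) (0,3) [ray(0,1) blocked at (1,4)]
  BB@(4,5): attacks (5,4) (3,4) (2,3) (1,2) (0,1) [ray(1,-1) blocked at (5,4)]
  BK@(5,4): attacks (5,5) (5,3) (4,4) (4,5) (4,3)
Union (18 distinct): (0,1) (0,3) (0,5) (1,0) (1,1) (1,2) (1,3) (1,4) (1,5) (2,3) (3,3) (3,4) (4,3) (4,4) (4,5) (5,3) (5,4) (5,5)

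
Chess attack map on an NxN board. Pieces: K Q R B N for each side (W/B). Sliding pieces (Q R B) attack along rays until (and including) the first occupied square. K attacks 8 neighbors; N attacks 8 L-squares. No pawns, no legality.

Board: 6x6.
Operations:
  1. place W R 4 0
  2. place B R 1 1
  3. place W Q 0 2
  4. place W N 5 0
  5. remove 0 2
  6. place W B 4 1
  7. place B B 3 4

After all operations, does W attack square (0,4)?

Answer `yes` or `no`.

Answer: no

Derivation:
Op 1: place WR@(4,0)
Op 2: place BR@(1,1)
Op 3: place WQ@(0,2)
Op 4: place WN@(5,0)
Op 5: remove (0,2)
Op 6: place WB@(4,1)
Op 7: place BB@(3,4)
Per-piece attacks for W:
  WR@(4,0): attacks (4,1) (5,0) (3,0) (2,0) (1,0) (0,0) [ray(0,1) blocked at (4,1); ray(1,0) blocked at (5,0)]
  WB@(4,1): attacks (5,2) (5,0) (3,2) (2,3) (1,4) (0,5) (3,0) [ray(1,-1) blocked at (5,0)]
  WN@(5,0): attacks (4,2) (3,1)
W attacks (0,4): no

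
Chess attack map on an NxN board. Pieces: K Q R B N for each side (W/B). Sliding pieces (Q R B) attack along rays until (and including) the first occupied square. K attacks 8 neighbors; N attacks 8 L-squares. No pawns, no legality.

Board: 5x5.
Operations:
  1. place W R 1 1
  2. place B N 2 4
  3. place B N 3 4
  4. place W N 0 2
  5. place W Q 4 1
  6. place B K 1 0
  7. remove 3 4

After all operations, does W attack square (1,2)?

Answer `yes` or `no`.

Op 1: place WR@(1,1)
Op 2: place BN@(2,4)
Op 3: place BN@(3,4)
Op 4: place WN@(0,2)
Op 5: place WQ@(4,1)
Op 6: place BK@(1,0)
Op 7: remove (3,4)
Per-piece attacks for W:
  WN@(0,2): attacks (1,4) (2,3) (1,0) (2,1)
  WR@(1,1): attacks (1,2) (1,3) (1,4) (1,0) (2,1) (3,1) (4,1) (0,1) [ray(0,-1) blocked at (1,0); ray(1,0) blocked at (4,1)]
  WQ@(4,1): attacks (4,2) (4,3) (4,4) (4,0) (3,1) (2,1) (1,1) (3,2) (2,3) (1,4) (3,0) [ray(-1,0) blocked at (1,1)]
W attacks (1,2): yes

Answer: yes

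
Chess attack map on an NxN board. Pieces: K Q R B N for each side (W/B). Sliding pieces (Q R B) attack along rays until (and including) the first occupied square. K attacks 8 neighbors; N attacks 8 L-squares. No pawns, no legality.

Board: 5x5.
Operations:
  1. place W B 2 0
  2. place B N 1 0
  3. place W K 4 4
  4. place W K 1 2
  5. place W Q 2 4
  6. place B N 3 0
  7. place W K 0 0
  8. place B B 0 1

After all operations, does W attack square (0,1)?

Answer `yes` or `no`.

Op 1: place WB@(2,0)
Op 2: place BN@(1,0)
Op 3: place WK@(4,4)
Op 4: place WK@(1,2)
Op 5: place WQ@(2,4)
Op 6: place BN@(3,0)
Op 7: place WK@(0,0)
Op 8: place BB@(0,1)
Per-piece attacks for W:
  WK@(0,0): attacks (0,1) (1,0) (1,1)
  WK@(1,2): attacks (1,3) (1,1) (2,2) (0,2) (2,3) (2,1) (0,3) (0,1)
  WB@(2,0): attacks (3,1) (4,2) (1,1) (0,2)
  WQ@(2,4): attacks (2,3) (2,2) (2,1) (2,0) (3,4) (4,4) (1,4) (0,4) (3,3) (4,2) (1,3) (0,2) [ray(0,-1) blocked at (2,0); ray(1,0) blocked at (4,4)]
  WK@(4,4): attacks (4,3) (3,4) (3,3)
W attacks (0,1): yes

Answer: yes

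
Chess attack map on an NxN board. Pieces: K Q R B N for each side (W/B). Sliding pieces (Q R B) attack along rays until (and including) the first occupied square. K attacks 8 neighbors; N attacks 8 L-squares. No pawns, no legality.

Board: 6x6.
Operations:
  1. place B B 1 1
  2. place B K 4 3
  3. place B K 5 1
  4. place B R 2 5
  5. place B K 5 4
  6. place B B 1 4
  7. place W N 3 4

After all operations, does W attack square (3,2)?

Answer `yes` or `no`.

Op 1: place BB@(1,1)
Op 2: place BK@(4,3)
Op 3: place BK@(5,1)
Op 4: place BR@(2,5)
Op 5: place BK@(5,4)
Op 6: place BB@(1,4)
Op 7: place WN@(3,4)
Per-piece attacks for W:
  WN@(3,4): attacks (5,5) (1,5) (4,2) (5,3) (2,2) (1,3)
W attacks (3,2): no

Answer: no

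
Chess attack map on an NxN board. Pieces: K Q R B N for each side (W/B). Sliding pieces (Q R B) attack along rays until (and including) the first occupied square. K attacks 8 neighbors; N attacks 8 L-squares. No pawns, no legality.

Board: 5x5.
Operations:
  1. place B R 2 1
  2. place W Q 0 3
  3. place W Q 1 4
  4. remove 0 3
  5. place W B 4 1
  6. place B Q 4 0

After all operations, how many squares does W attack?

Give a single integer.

Op 1: place BR@(2,1)
Op 2: place WQ@(0,3)
Op 3: place WQ@(1,4)
Op 4: remove (0,3)
Op 5: place WB@(4,1)
Op 6: place BQ@(4,0)
Per-piece attacks for W:
  WQ@(1,4): attacks (1,3) (1,2) (1,1) (1,0) (2,4) (3,4) (4,4) (0,4) (2,3) (3,2) (4,1) (0,3) [ray(1,-1) blocked at (4,1)]
  WB@(4,1): attacks (3,2) (2,3) (1,4) (3,0) [ray(-1,1) blocked at (1,4)]
Union (14 distinct): (0,3) (0,4) (1,0) (1,1) (1,2) (1,3) (1,4) (2,3) (2,4) (3,0) (3,2) (3,4) (4,1) (4,4)

Answer: 14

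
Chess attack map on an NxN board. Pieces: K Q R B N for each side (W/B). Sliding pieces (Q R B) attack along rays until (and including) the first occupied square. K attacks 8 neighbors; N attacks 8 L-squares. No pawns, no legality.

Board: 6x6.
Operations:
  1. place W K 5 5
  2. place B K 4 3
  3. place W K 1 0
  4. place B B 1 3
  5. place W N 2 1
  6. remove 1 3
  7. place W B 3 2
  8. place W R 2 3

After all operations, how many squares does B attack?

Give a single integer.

Op 1: place WK@(5,5)
Op 2: place BK@(4,3)
Op 3: place WK@(1,0)
Op 4: place BB@(1,3)
Op 5: place WN@(2,1)
Op 6: remove (1,3)
Op 7: place WB@(3,2)
Op 8: place WR@(2,3)
Per-piece attacks for B:
  BK@(4,3): attacks (4,4) (4,2) (5,3) (3,3) (5,4) (5,2) (3,4) (3,2)
Union (8 distinct): (3,2) (3,3) (3,4) (4,2) (4,4) (5,2) (5,3) (5,4)

Answer: 8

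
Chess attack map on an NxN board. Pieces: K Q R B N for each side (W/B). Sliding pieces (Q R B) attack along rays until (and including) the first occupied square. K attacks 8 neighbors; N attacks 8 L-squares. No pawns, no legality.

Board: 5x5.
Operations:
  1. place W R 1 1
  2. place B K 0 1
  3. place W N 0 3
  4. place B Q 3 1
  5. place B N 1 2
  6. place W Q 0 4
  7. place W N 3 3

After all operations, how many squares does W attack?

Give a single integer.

Op 1: place WR@(1,1)
Op 2: place BK@(0,1)
Op 3: place WN@(0,3)
Op 4: place BQ@(3,1)
Op 5: place BN@(1,2)
Op 6: place WQ@(0,4)
Op 7: place WN@(3,3)
Per-piece attacks for W:
  WN@(0,3): attacks (2,4) (1,1) (2,2)
  WQ@(0,4): attacks (0,3) (1,4) (2,4) (3,4) (4,4) (1,3) (2,2) (3,1) [ray(0,-1) blocked at (0,3); ray(1,-1) blocked at (3,1)]
  WR@(1,1): attacks (1,2) (1,0) (2,1) (3,1) (0,1) [ray(0,1) blocked at (1,2); ray(1,0) blocked at (3,1); ray(-1,0) blocked at (0,1)]
  WN@(3,3): attacks (1,4) (4,1) (2,1) (1,2)
Union (14 distinct): (0,1) (0,3) (1,0) (1,1) (1,2) (1,3) (1,4) (2,1) (2,2) (2,4) (3,1) (3,4) (4,1) (4,4)

Answer: 14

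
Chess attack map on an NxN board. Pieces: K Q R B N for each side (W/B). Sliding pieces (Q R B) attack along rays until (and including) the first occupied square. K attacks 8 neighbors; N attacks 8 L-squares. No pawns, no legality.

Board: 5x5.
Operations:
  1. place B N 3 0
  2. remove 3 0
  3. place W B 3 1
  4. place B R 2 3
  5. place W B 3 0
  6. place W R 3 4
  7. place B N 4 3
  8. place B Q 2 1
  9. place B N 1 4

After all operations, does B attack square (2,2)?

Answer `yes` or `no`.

Answer: yes

Derivation:
Op 1: place BN@(3,0)
Op 2: remove (3,0)
Op 3: place WB@(3,1)
Op 4: place BR@(2,3)
Op 5: place WB@(3,0)
Op 6: place WR@(3,4)
Op 7: place BN@(4,3)
Op 8: place BQ@(2,1)
Op 9: place BN@(1,4)
Per-piece attacks for B:
  BN@(1,4): attacks (2,2) (3,3) (0,2)
  BQ@(2,1): attacks (2,2) (2,3) (2,0) (3,1) (1,1) (0,1) (3,2) (4,3) (3,0) (1,2) (0,3) (1,0) [ray(0,1) blocked at (2,3); ray(1,0) blocked at (3,1); ray(1,1) blocked at (4,3); ray(1,-1) blocked at (3,0)]
  BR@(2,3): attacks (2,4) (2,2) (2,1) (3,3) (4,3) (1,3) (0,3) [ray(0,-1) blocked at (2,1); ray(1,0) blocked at (4,3)]
  BN@(4,3): attacks (2,4) (3,1) (2,2)
B attacks (2,2): yes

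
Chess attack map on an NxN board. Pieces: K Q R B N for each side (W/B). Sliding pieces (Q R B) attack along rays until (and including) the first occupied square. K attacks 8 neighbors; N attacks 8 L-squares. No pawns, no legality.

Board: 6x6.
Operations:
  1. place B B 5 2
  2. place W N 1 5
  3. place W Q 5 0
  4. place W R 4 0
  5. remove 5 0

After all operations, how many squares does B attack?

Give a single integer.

Op 1: place BB@(5,2)
Op 2: place WN@(1,5)
Op 3: place WQ@(5,0)
Op 4: place WR@(4,0)
Op 5: remove (5,0)
Per-piece attacks for B:
  BB@(5,2): attacks (4,3) (3,4) (2,5) (4,1) (3,0)
Union (5 distinct): (2,5) (3,0) (3,4) (4,1) (4,3)

Answer: 5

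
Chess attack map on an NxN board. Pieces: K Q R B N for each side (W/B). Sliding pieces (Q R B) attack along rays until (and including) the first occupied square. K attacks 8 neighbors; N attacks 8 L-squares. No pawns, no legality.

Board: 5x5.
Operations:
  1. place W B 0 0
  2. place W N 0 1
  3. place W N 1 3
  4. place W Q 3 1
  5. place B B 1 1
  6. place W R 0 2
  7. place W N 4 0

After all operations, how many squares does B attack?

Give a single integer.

Op 1: place WB@(0,0)
Op 2: place WN@(0,1)
Op 3: place WN@(1,3)
Op 4: place WQ@(3,1)
Op 5: place BB@(1,1)
Op 6: place WR@(0,2)
Op 7: place WN@(4,0)
Per-piece attacks for B:
  BB@(1,1): attacks (2,2) (3,3) (4,4) (2,0) (0,2) (0,0) [ray(-1,1) blocked at (0,2); ray(-1,-1) blocked at (0,0)]
Union (6 distinct): (0,0) (0,2) (2,0) (2,2) (3,3) (4,4)

Answer: 6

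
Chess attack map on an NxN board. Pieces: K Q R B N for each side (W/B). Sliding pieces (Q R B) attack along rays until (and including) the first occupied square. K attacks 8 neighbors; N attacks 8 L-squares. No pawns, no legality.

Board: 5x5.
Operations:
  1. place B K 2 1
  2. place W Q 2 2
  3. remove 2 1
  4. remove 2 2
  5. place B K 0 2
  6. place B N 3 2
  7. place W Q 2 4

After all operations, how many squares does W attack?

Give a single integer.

Answer: 12

Derivation:
Op 1: place BK@(2,1)
Op 2: place WQ@(2,2)
Op 3: remove (2,1)
Op 4: remove (2,2)
Op 5: place BK@(0,2)
Op 6: place BN@(3,2)
Op 7: place WQ@(2,4)
Per-piece attacks for W:
  WQ@(2,4): attacks (2,3) (2,2) (2,1) (2,0) (3,4) (4,4) (1,4) (0,4) (3,3) (4,2) (1,3) (0,2) [ray(-1,-1) blocked at (0,2)]
Union (12 distinct): (0,2) (0,4) (1,3) (1,4) (2,0) (2,1) (2,2) (2,3) (3,3) (3,4) (4,2) (4,4)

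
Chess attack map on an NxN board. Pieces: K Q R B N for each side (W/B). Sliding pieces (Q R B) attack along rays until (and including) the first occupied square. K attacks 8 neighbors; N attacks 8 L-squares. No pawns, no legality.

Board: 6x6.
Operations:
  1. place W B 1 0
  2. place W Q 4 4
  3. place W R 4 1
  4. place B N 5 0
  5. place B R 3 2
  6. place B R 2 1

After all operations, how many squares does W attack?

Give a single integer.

Answer: 22

Derivation:
Op 1: place WB@(1,0)
Op 2: place WQ@(4,4)
Op 3: place WR@(4,1)
Op 4: place BN@(5,0)
Op 5: place BR@(3,2)
Op 6: place BR@(2,1)
Per-piece attacks for W:
  WB@(1,0): attacks (2,1) (0,1) [ray(1,1) blocked at (2,1)]
  WR@(4,1): attacks (4,2) (4,3) (4,4) (4,0) (5,1) (3,1) (2,1) [ray(0,1) blocked at (4,4); ray(-1,0) blocked at (2,1)]
  WQ@(4,4): attacks (4,5) (4,3) (4,2) (4,1) (5,4) (3,4) (2,4) (1,4) (0,4) (5,5) (5,3) (3,5) (3,3) (2,2) (1,1) (0,0) [ray(0,-1) blocked at (4,1)]
Union (22 distinct): (0,0) (0,1) (0,4) (1,1) (1,4) (2,1) (2,2) (2,4) (3,1) (3,3) (3,4) (3,5) (4,0) (4,1) (4,2) (4,3) (4,4) (4,5) (5,1) (5,3) (5,4) (5,5)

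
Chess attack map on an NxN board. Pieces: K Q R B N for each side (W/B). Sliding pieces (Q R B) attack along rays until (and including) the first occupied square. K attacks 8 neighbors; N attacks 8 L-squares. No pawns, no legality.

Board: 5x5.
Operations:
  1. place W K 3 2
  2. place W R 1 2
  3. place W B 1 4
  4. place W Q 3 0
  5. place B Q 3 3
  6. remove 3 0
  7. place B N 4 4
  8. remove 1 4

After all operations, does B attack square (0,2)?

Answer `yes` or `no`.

Answer: no

Derivation:
Op 1: place WK@(3,2)
Op 2: place WR@(1,2)
Op 3: place WB@(1,4)
Op 4: place WQ@(3,0)
Op 5: place BQ@(3,3)
Op 6: remove (3,0)
Op 7: place BN@(4,4)
Op 8: remove (1,4)
Per-piece attacks for B:
  BQ@(3,3): attacks (3,4) (3,2) (4,3) (2,3) (1,3) (0,3) (4,4) (4,2) (2,4) (2,2) (1,1) (0,0) [ray(0,-1) blocked at (3,2); ray(1,1) blocked at (4,4)]
  BN@(4,4): attacks (3,2) (2,3)
B attacks (0,2): no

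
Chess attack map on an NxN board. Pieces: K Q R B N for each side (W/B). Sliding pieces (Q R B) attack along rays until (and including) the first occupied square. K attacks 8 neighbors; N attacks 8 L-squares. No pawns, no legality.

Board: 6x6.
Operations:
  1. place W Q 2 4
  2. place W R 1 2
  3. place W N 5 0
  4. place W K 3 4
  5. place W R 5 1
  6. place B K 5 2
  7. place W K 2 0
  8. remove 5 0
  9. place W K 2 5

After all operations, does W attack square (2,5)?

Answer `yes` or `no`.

Op 1: place WQ@(2,4)
Op 2: place WR@(1,2)
Op 3: place WN@(5,0)
Op 4: place WK@(3,4)
Op 5: place WR@(5,1)
Op 6: place BK@(5,2)
Op 7: place WK@(2,0)
Op 8: remove (5,0)
Op 9: place WK@(2,5)
Per-piece attacks for W:
  WR@(1,2): attacks (1,3) (1,4) (1,5) (1,1) (1,0) (2,2) (3,2) (4,2) (5,2) (0,2) [ray(1,0) blocked at (5,2)]
  WK@(2,0): attacks (2,1) (3,0) (1,0) (3,1) (1,1)
  WQ@(2,4): attacks (2,5) (2,3) (2,2) (2,1) (2,0) (3,4) (1,4) (0,4) (3,5) (3,3) (4,2) (5,1) (1,5) (1,3) (0,2) [ray(0,1) blocked at (2,5); ray(0,-1) blocked at (2,0); ray(1,0) blocked at (3,4); ray(1,-1) blocked at (5,1)]
  WK@(2,5): attacks (2,4) (3,5) (1,5) (3,4) (1,4)
  WK@(3,4): attacks (3,5) (3,3) (4,4) (2,4) (4,5) (4,3) (2,5) (2,3)
  WR@(5,1): attacks (5,2) (5,0) (4,1) (3,1) (2,1) (1,1) (0,1) [ray(0,1) blocked at (5,2)]
W attacks (2,5): yes

Answer: yes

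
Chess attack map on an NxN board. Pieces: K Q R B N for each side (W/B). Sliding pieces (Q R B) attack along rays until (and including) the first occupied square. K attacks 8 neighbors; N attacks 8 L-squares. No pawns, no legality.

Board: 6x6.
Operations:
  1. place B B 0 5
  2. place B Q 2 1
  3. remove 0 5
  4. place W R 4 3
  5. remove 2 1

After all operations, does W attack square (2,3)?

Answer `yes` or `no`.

Op 1: place BB@(0,5)
Op 2: place BQ@(2,1)
Op 3: remove (0,5)
Op 4: place WR@(4,3)
Op 5: remove (2,1)
Per-piece attacks for W:
  WR@(4,3): attacks (4,4) (4,5) (4,2) (4,1) (4,0) (5,3) (3,3) (2,3) (1,3) (0,3)
W attacks (2,3): yes

Answer: yes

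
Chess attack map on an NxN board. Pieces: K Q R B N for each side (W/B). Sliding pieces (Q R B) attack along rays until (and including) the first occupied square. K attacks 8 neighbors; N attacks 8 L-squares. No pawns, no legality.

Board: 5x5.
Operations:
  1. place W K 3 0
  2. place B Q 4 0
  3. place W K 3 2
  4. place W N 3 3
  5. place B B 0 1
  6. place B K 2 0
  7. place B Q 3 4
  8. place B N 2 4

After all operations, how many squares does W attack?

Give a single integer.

Answer: 12

Derivation:
Op 1: place WK@(3,0)
Op 2: place BQ@(4,0)
Op 3: place WK@(3,2)
Op 4: place WN@(3,3)
Op 5: place BB@(0,1)
Op 6: place BK@(2,0)
Op 7: place BQ@(3,4)
Op 8: place BN@(2,4)
Per-piece attacks for W:
  WK@(3,0): attacks (3,1) (4,0) (2,0) (4,1) (2,1)
  WK@(3,2): attacks (3,3) (3,1) (4,2) (2,2) (4,3) (4,1) (2,3) (2,1)
  WN@(3,3): attacks (1,4) (4,1) (2,1) (1,2)
Union (12 distinct): (1,2) (1,4) (2,0) (2,1) (2,2) (2,3) (3,1) (3,3) (4,0) (4,1) (4,2) (4,3)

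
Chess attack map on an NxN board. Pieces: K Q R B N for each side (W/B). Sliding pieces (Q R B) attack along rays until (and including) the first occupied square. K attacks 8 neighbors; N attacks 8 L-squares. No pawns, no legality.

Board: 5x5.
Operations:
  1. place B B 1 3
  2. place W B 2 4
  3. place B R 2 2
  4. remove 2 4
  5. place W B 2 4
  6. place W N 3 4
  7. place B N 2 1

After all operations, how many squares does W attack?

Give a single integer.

Answer: 4

Derivation:
Op 1: place BB@(1,3)
Op 2: place WB@(2,4)
Op 3: place BR@(2,2)
Op 4: remove (2,4)
Op 5: place WB@(2,4)
Op 6: place WN@(3,4)
Op 7: place BN@(2,1)
Per-piece attacks for W:
  WB@(2,4): attacks (3,3) (4,2) (1,3) [ray(-1,-1) blocked at (1,3)]
  WN@(3,4): attacks (4,2) (2,2) (1,3)
Union (4 distinct): (1,3) (2,2) (3,3) (4,2)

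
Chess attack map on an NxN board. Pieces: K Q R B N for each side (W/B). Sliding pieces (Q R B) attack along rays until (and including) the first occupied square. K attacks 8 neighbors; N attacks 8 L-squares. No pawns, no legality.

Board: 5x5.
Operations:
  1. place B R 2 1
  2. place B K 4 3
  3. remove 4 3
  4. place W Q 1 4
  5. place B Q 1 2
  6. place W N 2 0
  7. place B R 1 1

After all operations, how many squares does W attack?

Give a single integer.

Op 1: place BR@(2,1)
Op 2: place BK@(4,3)
Op 3: remove (4,3)
Op 4: place WQ@(1,4)
Op 5: place BQ@(1,2)
Op 6: place WN@(2,0)
Op 7: place BR@(1,1)
Per-piece attacks for W:
  WQ@(1,4): attacks (1,3) (1,2) (2,4) (3,4) (4,4) (0,4) (2,3) (3,2) (4,1) (0,3) [ray(0,-1) blocked at (1,2)]
  WN@(2,0): attacks (3,2) (4,1) (1,2) (0,1)
Union (11 distinct): (0,1) (0,3) (0,4) (1,2) (1,3) (2,3) (2,4) (3,2) (3,4) (4,1) (4,4)

Answer: 11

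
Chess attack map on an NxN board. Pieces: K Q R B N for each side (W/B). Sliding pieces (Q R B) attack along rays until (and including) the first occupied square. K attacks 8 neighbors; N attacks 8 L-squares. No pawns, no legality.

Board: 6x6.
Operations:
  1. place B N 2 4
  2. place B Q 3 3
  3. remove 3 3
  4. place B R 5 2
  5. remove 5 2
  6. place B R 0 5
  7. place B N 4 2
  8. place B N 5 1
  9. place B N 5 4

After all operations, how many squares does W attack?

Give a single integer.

Answer: 0

Derivation:
Op 1: place BN@(2,4)
Op 2: place BQ@(3,3)
Op 3: remove (3,3)
Op 4: place BR@(5,2)
Op 5: remove (5,2)
Op 6: place BR@(0,5)
Op 7: place BN@(4,2)
Op 8: place BN@(5,1)
Op 9: place BN@(5,4)
Per-piece attacks for W:
Union (0 distinct): (none)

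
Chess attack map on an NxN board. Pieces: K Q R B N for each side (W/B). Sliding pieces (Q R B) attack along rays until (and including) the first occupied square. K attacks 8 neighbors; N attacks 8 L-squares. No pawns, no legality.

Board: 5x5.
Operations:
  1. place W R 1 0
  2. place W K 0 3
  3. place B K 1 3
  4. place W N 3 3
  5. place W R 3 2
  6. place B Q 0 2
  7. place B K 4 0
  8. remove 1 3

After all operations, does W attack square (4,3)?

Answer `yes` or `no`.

Answer: no

Derivation:
Op 1: place WR@(1,0)
Op 2: place WK@(0,3)
Op 3: place BK@(1,3)
Op 4: place WN@(3,3)
Op 5: place WR@(3,2)
Op 6: place BQ@(0,2)
Op 7: place BK@(4,0)
Op 8: remove (1,3)
Per-piece attacks for W:
  WK@(0,3): attacks (0,4) (0,2) (1,3) (1,4) (1,2)
  WR@(1,0): attacks (1,1) (1,2) (1,3) (1,4) (2,0) (3,0) (4,0) (0,0) [ray(1,0) blocked at (4,0)]
  WR@(3,2): attacks (3,3) (3,1) (3,0) (4,2) (2,2) (1,2) (0,2) [ray(0,1) blocked at (3,3); ray(-1,0) blocked at (0,2)]
  WN@(3,3): attacks (1,4) (4,1) (2,1) (1,2)
W attacks (4,3): no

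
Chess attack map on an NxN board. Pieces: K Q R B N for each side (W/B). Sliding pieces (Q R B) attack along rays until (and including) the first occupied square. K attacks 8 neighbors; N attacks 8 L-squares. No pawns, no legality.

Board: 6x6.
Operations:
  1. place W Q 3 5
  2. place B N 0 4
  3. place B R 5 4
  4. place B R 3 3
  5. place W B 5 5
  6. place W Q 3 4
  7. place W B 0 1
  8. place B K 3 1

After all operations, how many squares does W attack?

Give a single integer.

Op 1: place WQ@(3,5)
Op 2: place BN@(0,4)
Op 3: place BR@(5,4)
Op 4: place BR@(3,3)
Op 5: place WB@(5,5)
Op 6: place WQ@(3,4)
Op 7: place WB@(0,1)
Op 8: place BK@(3,1)
Per-piece attacks for W:
  WB@(0,1): attacks (1,2) (2,3) (3,4) (1,0) [ray(1,1) blocked at (3,4)]
  WQ@(3,4): attacks (3,5) (3,3) (4,4) (5,4) (2,4) (1,4) (0,4) (4,5) (4,3) (5,2) (2,5) (2,3) (1,2) (0,1) [ray(0,1) blocked at (3,5); ray(0,-1) blocked at (3,3); ray(1,0) blocked at (5,4); ray(-1,0) blocked at (0,4); ray(-1,-1) blocked at (0,1)]
  WQ@(3,5): attacks (3,4) (4,5) (5,5) (2,5) (1,5) (0,5) (4,4) (5,3) (2,4) (1,3) (0,2) [ray(0,-1) blocked at (3,4); ray(1,0) blocked at (5,5)]
  WB@(5,5): attacks (4,4) (3,3) [ray(-1,-1) blocked at (3,3)]
Union (22 distinct): (0,1) (0,2) (0,4) (0,5) (1,0) (1,2) (1,3) (1,4) (1,5) (2,3) (2,4) (2,5) (3,3) (3,4) (3,5) (4,3) (4,4) (4,5) (5,2) (5,3) (5,4) (5,5)

Answer: 22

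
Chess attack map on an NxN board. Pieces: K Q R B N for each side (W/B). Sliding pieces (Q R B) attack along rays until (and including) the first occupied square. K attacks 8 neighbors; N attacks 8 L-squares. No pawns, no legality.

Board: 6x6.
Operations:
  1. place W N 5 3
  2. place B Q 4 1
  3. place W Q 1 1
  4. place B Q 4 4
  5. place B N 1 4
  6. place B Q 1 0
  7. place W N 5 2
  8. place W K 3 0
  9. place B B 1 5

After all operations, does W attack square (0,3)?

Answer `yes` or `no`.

Op 1: place WN@(5,3)
Op 2: place BQ@(4,1)
Op 3: place WQ@(1,1)
Op 4: place BQ@(4,4)
Op 5: place BN@(1,4)
Op 6: place BQ@(1,0)
Op 7: place WN@(5,2)
Op 8: place WK@(3,0)
Op 9: place BB@(1,5)
Per-piece attacks for W:
  WQ@(1,1): attacks (1,2) (1,3) (1,4) (1,0) (2,1) (3,1) (4,1) (0,1) (2,2) (3,3) (4,4) (2,0) (0,2) (0,0) [ray(0,1) blocked at (1,4); ray(0,-1) blocked at (1,0); ray(1,0) blocked at (4,1); ray(1,1) blocked at (4,4)]
  WK@(3,0): attacks (3,1) (4,0) (2,0) (4,1) (2,1)
  WN@(5,2): attacks (4,4) (3,3) (4,0) (3,1)
  WN@(5,3): attacks (4,5) (3,4) (4,1) (3,2)
W attacks (0,3): no

Answer: no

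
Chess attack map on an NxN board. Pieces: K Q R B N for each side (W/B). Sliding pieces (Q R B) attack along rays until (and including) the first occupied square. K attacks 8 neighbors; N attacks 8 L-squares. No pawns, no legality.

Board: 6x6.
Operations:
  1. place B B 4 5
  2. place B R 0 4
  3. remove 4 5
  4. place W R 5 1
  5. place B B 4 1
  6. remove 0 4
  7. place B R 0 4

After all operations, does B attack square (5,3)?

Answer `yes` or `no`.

Op 1: place BB@(4,5)
Op 2: place BR@(0,4)
Op 3: remove (4,5)
Op 4: place WR@(5,1)
Op 5: place BB@(4,1)
Op 6: remove (0,4)
Op 7: place BR@(0,4)
Per-piece attacks for B:
  BR@(0,4): attacks (0,5) (0,3) (0,2) (0,1) (0,0) (1,4) (2,4) (3,4) (4,4) (5,4)
  BB@(4,1): attacks (5,2) (5,0) (3,2) (2,3) (1,4) (0,5) (3,0)
B attacks (5,3): no

Answer: no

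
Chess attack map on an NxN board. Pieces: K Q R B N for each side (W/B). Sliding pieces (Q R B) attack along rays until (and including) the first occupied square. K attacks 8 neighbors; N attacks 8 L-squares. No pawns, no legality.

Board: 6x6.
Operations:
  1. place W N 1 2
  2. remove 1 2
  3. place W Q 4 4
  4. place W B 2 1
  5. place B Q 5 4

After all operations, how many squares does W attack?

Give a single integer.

Op 1: place WN@(1,2)
Op 2: remove (1,2)
Op 3: place WQ@(4,4)
Op 4: place WB@(2,1)
Op 5: place BQ@(5,4)
Per-piece attacks for W:
  WB@(2,1): attacks (3,2) (4,3) (5,4) (3,0) (1,2) (0,3) (1,0) [ray(1,1) blocked at (5,4)]
  WQ@(4,4): attacks (4,5) (4,3) (4,2) (4,1) (4,0) (5,4) (3,4) (2,4) (1,4) (0,4) (5,5) (5,3) (3,5) (3,3) (2,2) (1,1) (0,0) [ray(1,0) blocked at (5,4)]
Union (22 distinct): (0,0) (0,3) (0,4) (1,0) (1,1) (1,2) (1,4) (2,2) (2,4) (3,0) (3,2) (3,3) (3,4) (3,5) (4,0) (4,1) (4,2) (4,3) (4,5) (5,3) (5,4) (5,5)

Answer: 22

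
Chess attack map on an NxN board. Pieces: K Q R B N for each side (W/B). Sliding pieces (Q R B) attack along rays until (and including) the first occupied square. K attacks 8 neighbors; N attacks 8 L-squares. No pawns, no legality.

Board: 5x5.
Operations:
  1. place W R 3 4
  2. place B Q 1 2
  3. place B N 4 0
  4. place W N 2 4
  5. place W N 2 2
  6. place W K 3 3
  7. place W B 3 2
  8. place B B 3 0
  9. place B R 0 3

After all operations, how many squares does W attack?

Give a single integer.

Op 1: place WR@(3,4)
Op 2: place BQ@(1,2)
Op 3: place BN@(4,0)
Op 4: place WN@(2,4)
Op 5: place WN@(2,2)
Op 6: place WK@(3,3)
Op 7: place WB@(3,2)
Op 8: place BB@(3,0)
Op 9: place BR@(0,3)
Per-piece attacks for W:
  WN@(2,2): attacks (3,4) (4,3) (1,4) (0,3) (3,0) (4,1) (1,0) (0,1)
  WN@(2,4): attacks (3,2) (4,3) (1,2) (0,3)
  WB@(3,2): attacks (4,3) (4,1) (2,3) (1,4) (2,1) (1,0)
  WK@(3,3): attacks (3,4) (3,2) (4,3) (2,3) (4,4) (4,2) (2,4) (2,2)
  WR@(3,4): attacks (3,3) (4,4) (2,4) [ray(0,-1) blocked at (3,3); ray(-1,0) blocked at (2,4)]
Union (17 distinct): (0,1) (0,3) (1,0) (1,2) (1,4) (2,1) (2,2) (2,3) (2,4) (3,0) (3,2) (3,3) (3,4) (4,1) (4,2) (4,3) (4,4)

Answer: 17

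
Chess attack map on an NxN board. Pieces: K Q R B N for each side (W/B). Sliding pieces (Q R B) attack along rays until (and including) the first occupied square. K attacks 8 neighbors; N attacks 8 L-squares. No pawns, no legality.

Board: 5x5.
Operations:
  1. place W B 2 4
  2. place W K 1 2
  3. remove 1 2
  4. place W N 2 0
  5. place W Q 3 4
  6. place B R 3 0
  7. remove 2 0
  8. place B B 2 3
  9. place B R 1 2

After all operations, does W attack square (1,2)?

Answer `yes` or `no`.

Answer: no

Derivation:
Op 1: place WB@(2,4)
Op 2: place WK@(1,2)
Op 3: remove (1,2)
Op 4: place WN@(2,0)
Op 5: place WQ@(3,4)
Op 6: place BR@(3,0)
Op 7: remove (2,0)
Op 8: place BB@(2,3)
Op 9: place BR@(1,2)
Per-piece attacks for W:
  WB@(2,4): attacks (3,3) (4,2) (1,3) (0,2)
  WQ@(3,4): attacks (3,3) (3,2) (3,1) (3,0) (4,4) (2,4) (4,3) (2,3) [ray(0,-1) blocked at (3,0); ray(-1,0) blocked at (2,4); ray(-1,-1) blocked at (2,3)]
W attacks (1,2): no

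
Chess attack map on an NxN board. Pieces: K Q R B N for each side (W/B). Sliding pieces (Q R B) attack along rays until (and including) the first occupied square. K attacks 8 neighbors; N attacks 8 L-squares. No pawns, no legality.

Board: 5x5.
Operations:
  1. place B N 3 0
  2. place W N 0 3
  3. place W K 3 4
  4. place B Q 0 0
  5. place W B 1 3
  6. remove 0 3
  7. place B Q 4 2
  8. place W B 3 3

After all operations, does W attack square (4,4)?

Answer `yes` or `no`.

Op 1: place BN@(3,0)
Op 2: place WN@(0,3)
Op 3: place WK@(3,4)
Op 4: place BQ@(0,0)
Op 5: place WB@(1,3)
Op 6: remove (0,3)
Op 7: place BQ@(4,2)
Op 8: place WB@(3,3)
Per-piece attacks for W:
  WB@(1,3): attacks (2,4) (2,2) (3,1) (4,0) (0,4) (0,2)
  WB@(3,3): attacks (4,4) (4,2) (2,4) (2,2) (1,1) (0,0) [ray(1,-1) blocked at (4,2); ray(-1,-1) blocked at (0,0)]
  WK@(3,4): attacks (3,3) (4,4) (2,4) (4,3) (2,3)
W attacks (4,4): yes

Answer: yes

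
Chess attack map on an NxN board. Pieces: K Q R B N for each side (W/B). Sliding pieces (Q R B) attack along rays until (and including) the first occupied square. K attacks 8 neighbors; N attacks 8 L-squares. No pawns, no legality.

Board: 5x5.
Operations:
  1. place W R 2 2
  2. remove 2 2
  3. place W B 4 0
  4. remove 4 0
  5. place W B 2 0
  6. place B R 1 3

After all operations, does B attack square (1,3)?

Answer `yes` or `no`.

Answer: no

Derivation:
Op 1: place WR@(2,2)
Op 2: remove (2,2)
Op 3: place WB@(4,0)
Op 4: remove (4,0)
Op 5: place WB@(2,0)
Op 6: place BR@(1,3)
Per-piece attacks for B:
  BR@(1,3): attacks (1,4) (1,2) (1,1) (1,0) (2,3) (3,3) (4,3) (0,3)
B attacks (1,3): no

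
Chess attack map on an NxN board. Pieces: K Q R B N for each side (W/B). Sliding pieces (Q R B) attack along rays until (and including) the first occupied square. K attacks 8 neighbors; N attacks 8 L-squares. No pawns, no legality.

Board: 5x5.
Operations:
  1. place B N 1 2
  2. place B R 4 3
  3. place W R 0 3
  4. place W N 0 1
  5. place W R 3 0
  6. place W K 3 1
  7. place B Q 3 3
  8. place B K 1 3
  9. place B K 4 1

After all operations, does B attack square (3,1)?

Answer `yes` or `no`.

Op 1: place BN@(1,2)
Op 2: place BR@(4,3)
Op 3: place WR@(0,3)
Op 4: place WN@(0,1)
Op 5: place WR@(3,0)
Op 6: place WK@(3,1)
Op 7: place BQ@(3,3)
Op 8: place BK@(1,3)
Op 9: place BK@(4,1)
Per-piece attacks for B:
  BN@(1,2): attacks (2,4) (3,3) (0,4) (2,0) (3,1) (0,0)
  BK@(1,3): attacks (1,4) (1,2) (2,3) (0,3) (2,4) (2,2) (0,4) (0,2)
  BQ@(3,3): attacks (3,4) (3,2) (3,1) (4,3) (2,3) (1,3) (4,4) (4,2) (2,4) (2,2) (1,1) (0,0) [ray(0,-1) blocked at (3,1); ray(1,0) blocked at (4,3); ray(-1,0) blocked at (1,3)]
  BK@(4,1): attacks (4,2) (4,0) (3,1) (3,2) (3,0)
  BR@(4,3): attacks (4,4) (4,2) (4,1) (3,3) [ray(0,-1) blocked at (4,1); ray(-1,0) blocked at (3,3)]
B attacks (3,1): yes

Answer: yes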